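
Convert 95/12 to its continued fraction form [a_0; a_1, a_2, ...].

[7; 1, 11]

Run the Euclidean algorithm on 95 and 12; the successive quotients are the partial quotients a_0, a_1, ... (each step inverts the fractional part left over by the previous one):
  95 = 7*12 + 11, so a_0 = 7.
  12 = 1*11 + 1, so a_1 = 1.
  11 = 11*1 + 0, so a_2 = 11.
The remainder reaches 0 after 3 divisions, so the expansion has 3 partial quotients, read off in order.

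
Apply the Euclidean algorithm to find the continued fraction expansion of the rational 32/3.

[10; 1, 2]

Run the Euclidean algorithm on 32 and 3; the successive quotients are the partial quotients a_0, a_1, ... (each step inverts the fractional part left over by the previous one):
  32 = 10*3 + 2, so a_0 = 10.
  3 = 1*2 + 1, so a_1 = 1.
  2 = 2*1 + 0, so a_2 = 2.
The remainder reaches 0 after 3 divisions, so the expansion has 3 partial quotients, read off in order.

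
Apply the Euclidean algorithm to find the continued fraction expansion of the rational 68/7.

[9; 1, 2, 2]

Run the Euclidean algorithm on 68 and 7; the successive quotients are the partial quotients a_0, a_1, ... (each step inverts the fractional part left over by the previous one):
  68 = 9*7 + 5, so a_0 = 9.
  7 = 1*5 + 2, so a_1 = 1.
  5 = 2*2 + 1, so a_2 = 2.
  2 = 2*1 + 0, so a_3 = 2.
The remainder reaches 0 after 4 divisions, so the expansion has 4 partial quotients, read off in order.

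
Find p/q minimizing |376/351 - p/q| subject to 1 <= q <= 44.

Expand x = 376/351 as a continued fraction with the Euclidean algorithm:
  376 = 1*351 + 25, so a_0 = 1.
  351 = 14*25 + 1, so a_1 = 14.
  25 = 25*1 + 0, so a_2 = 25.
so x = [1; 14, 25].
Convergents (p_i = a_i*p_{i-1} + p_{i-2}, q_i = a_i*q_{i-1} + q_{i-2} with p_{-2}=0, p_{-1}=1, q_{-2}=1, q_{-1}=0), until the denominator exceeds 44:
  i=0: a_0=1, p_0 = 1*1 + 0 = 1, q_0 = 1*0 + 1 = 1.
  i=1: a_1=14, p_1 = 14*1 + 1 = 15, q_1 = 14*1 + 0 = 14.
  i=2: a_2=25, p_2 = 25*15 + 1 = 376, q_2 = 25*14 + 1 = 351.
q_2 = 351 > 44, so the last convergent with denominator <= 44 is p_1/q_1 = 15/14.
The closest fraction with denominator <= 44 is either p_1/q_1 or the intermediate fraction (k*p_1 + p_0)/(k*q_1 + q_0) with the largest k >= 1 whose denominator stays <= 44; these approach x as k grows, and every other convergent or intermediate fraction in range is farther away.
Largest k: floor((44 - q_0)/q_1) = floor((44 - 1)/14) = 3.
That gives (3*15 + 1)/(3*14 + 1) = 46/43.
Compare the errors: |x - 15/14| = |376*14 - 15*351|/(351*14) = 1/4914, and |x - 46/43| = |376*43 - 46*351|/(351*43) = 22/15093.
Cross-multiplying, 1*15093 = 15093 < 108108 = 22*4914, so 1/4914 is smaller: the convergent 15/14 is closer to x than 46/43.

15/14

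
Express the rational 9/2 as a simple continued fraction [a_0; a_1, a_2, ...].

Run the Euclidean algorithm on 9 and 2; the successive quotients are the partial quotients a_0, a_1, ... (each step inverts the fractional part left over by the previous one):
  9 = 4*2 + 1, so a_0 = 4.
  2 = 2*1 + 0, so a_1 = 2.
The remainder reaches 0 after 2 divisions, so the expansion has 2 partial quotients, read off in order.

[4; 2]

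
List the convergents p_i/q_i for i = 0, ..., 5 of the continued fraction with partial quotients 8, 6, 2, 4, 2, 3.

Using the convergent recurrence p_i = a_i*p_{i-1} + p_{i-2}, q_i = a_i*q_{i-1} + q_{i-2} with p_{-2}=0, p_{-1}=1, q_{-2}=1, q_{-1}=0:
  i=0: a_0=8, p_0 = 8*1 + 0 = 8, q_0 = 8*0 + 1 = 1.
  i=1: a_1=6, p_1 = 6*8 + 1 = 49, q_1 = 6*1 + 0 = 6.
  i=2: a_2=2, p_2 = 2*49 + 8 = 106, q_2 = 2*6 + 1 = 13.
  i=3: a_3=4, p_3 = 4*106 + 49 = 473, q_3 = 4*13 + 6 = 58.
  i=4: a_4=2, p_4 = 2*473 + 106 = 1052, q_4 = 2*58 + 13 = 129.
  i=5: a_5=3, p_5 = 3*1052 + 473 = 3629, q_5 = 3*129 + 58 = 445.

8/1, 49/6, 106/13, 473/58, 1052/129, 3629/445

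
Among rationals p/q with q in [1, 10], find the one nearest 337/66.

Expand x = 337/66 as a continued fraction with the Euclidean algorithm:
  337 = 5*66 + 7, so a_0 = 5.
  66 = 9*7 + 3, so a_1 = 9.
  7 = 2*3 + 1, so a_2 = 2.
  3 = 3*1 + 0, so a_3 = 3.
so x = [5; 9, 2, 3].
Convergents (p_i = a_i*p_{i-1} + p_{i-2}, q_i = a_i*q_{i-1} + q_{i-2} with p_{-2}=0, p_{-1}=1, q_{-2}=1, q_{-1}=0), until the denominator exceeds 10:
  i=0: a_0=5, p_0 = 5*1 + 0 = 5, q_0 = 5*0 + 1 = 1.
  i=1: a_1=9, p_1 = 9*5 + 1 = 46, q_1 = 9*1 + 0 = 9.
  i=2: a_2=2, p_2 = 2*46 + 5 = 97, q_2 = 2*9 + 1 = 19.
q_2 = 19 > 10, so the last convergent with denominator <= 10 is p_1/q_1 = 46/9.
The closest fraction with denominator <= 10 is either p_1/q_1 or the intermediate fraction (k*p_1 + p_0)/(k*q_1 + q_0) with the largest k >= 1 whose denominator stays <= 10; these approach x as k grows, and every other convergent or intermediate fraction in range is farther away.
Largest k: floor((10 - q_0)/q_1) = floor((10 - 1)/9) = 1.
That gives (1*46 + 5)/(1*9 + 1) = 51/10.
Compare the errors: |x - 46/9| = |337*9 - 46*66|/(66*9) = 3/594, and |x - 51/10| = |337*10 - 51*66|/(66*10) = 4/660.
Cross-multiplying, 3*660 = 1980 < 2376 = 4*594, so 3/594 is smaller: the convergent 46/9 is closer to x than 51/10.

46/9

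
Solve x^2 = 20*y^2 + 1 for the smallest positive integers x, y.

(x, y) = (9, 2)

First expand sqrt(20) as a continued fraction. With x_i = (sqrt(20) + m_i)/d_i and (m_0, d_0) = (0, 1): a_0 = floor(sqrt(20)) = 4, since 4^2 = 16 <= 20 < 25 = 5^2.
Iterate m_{i+1} = d_i*a_i - m_i, d_{i+1} = (20 - m_{i+1}^2)/d_i, a_{i+1} = floor((a_0 + m_{i+1})/d_{i+1}):
  m_1 = 1*4 - 0 = 4, d_1 = (20 - 4^2)/1 = 4/1 = 4, a_1 = floor((4 + 4)/4) = 2.
  m_2 = 4*2 - 4 = 4, d_2 = (20 - 4^2)/4 = 4/4 = 1, a_2 = floor((4 + 4)/1) = 8.
  m_3 = 1*8 - 4 = 4, d_3 = (20 - 4^2)/1 = 4/1 = 4: (m_3, d_3) = (m_1, d_1) = (4, 4), so from here the quotients repeat a_1, a_2; the period length is 2.
So sqrt(20) = [4; (2, 8)] with period length k = 2.
k is even, so the fundamental solution of x^2 - 20y^2 = 1 is (p_{k-1}, q_{k-1}) = (p_1, q_1); compute convergents through index 1.
Convergents (p_i = a_i*p_{i-1} + p_{i-2}, q_i = a_i*q_{i-1} + q_{i-2} with p_{-2}=0, p_{-1}=1, q_{-2}=1, q_{-1}=0):
  i=0: a_0=4, p_0 = 4*1 + 0 = 4, q_0 = 4*0 + 1 = 1.
  i=1: a_1=2, p_1 = 2*4 + 1 = 9, q_1 = 2*1 + 0 = 2.
Check: 9^2 - 20*2^2 = 81 - 80 = 1, so (x, y) = (9, 2) solves the equation, and by the theorem it is the least positive solution.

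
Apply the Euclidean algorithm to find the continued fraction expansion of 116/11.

[10; 1, 1, 5]

Run the Euclidean algorithm on 116 and 11; the successive quotients are the partial quotients a_0, a_1, ... (each step inverts the fractional part left over by the previous one):
  116 = 10*11 + 6, so a_0 = 10.
  11 = 1*6 + 5, so a_1 = 1.
  6 = 1*5 + 1, so a_2 = 1.
  5 = 5*1 + 0, so a_3 = 5.
The remainder reaches 0 after 4 divisions, so the expansion has 4 partial quotients, read off in order.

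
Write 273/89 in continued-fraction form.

[3; 14, 1, 5]

Run the Euclidean algorithm on 273 and 89; the successive quotients are the partial quotients a_0, a_1, ... (each step inverts the fractional part left over by the previous one):
  273 = 3*89 + 6, so a_0 = 3.
  89 = 14*6 + 5, so a_1 = 14.
  6 = 1*5 + 1, so a_2 = 1.
  5 = 5*1 + 0, so a_3 = 5.
The remainder reaches 0 after 4 divisions, so the expansion has 4 partial quotients, read off in order.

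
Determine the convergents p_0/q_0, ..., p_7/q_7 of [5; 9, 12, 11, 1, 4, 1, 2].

5/1, 46/9, 557/109, 6173/1208, 6730/1317, 33093/6476, 39823/7793, 112739/22062

Using the convergent recurrence p_i = a_i*p_{i-1} + p_{i-2}, q_i = a_i*q_{i-1} + q_{i-2} with p_{-2}=0, p_{-1}=1, q_{-2}=1, q_{-1}=0:
  i=0: a_0=5, p_0 = 5*1 + 0 = 5, q_0 = 5*0 + 1 = 1.
  i=1: a_1=9, p_1 = 9*5 + 1 = 46, q_1 = 9*1 + 0 = 9.
  i=2: a_2=12, p_2 = 12*46 + 5 = 557, q_2 = 12*9 + 1 = 109.
  i=3: a_3=11, p_3 = 11*557 + 46 = 6173, q_3 = 11*109 + 9 = 1208.
  i=4: a_4=1, p_4 = 1*6173 + 557 = 6730, q_4 = 1*1208 + 109 = 1317.
  i=5: a_5=4, p_5 = 4*6730 + 6173 = 33093, q_5 = 4*1317 + 1208 = 6476.
  i=6: a_6=1, p_6 = 1*33093 + 6730 = 39823, q_6 = 1*6476 + 1317 = 7793.
  i=7: a_7=2, p_7 = 2*39823 + 33093 = 112739, q_7 = 2*7793 + 6476 = 22062.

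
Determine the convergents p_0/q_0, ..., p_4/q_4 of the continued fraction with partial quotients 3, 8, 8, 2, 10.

3/1, 25/8, 203/65, 431/138, 4513/1445

Using the convergent recurrence p_i = a_i*p_{i-1} + p_{i-2}, q_i = a_i*q_{i-1} + q_{i-2} with p_{-2}=0, p_{-1}=1, q_{-2}=1, q_{-1}=0:
  i=0: a_0=3, p_0 = 3*1 + 0 = 3, q_0 = 3*0 + 1 = 1.
  i=1: a_1=8, p_1 = 8*3 + 1 = 25, q_1 = 8*1 + 0 = 8.
  i=2: a_2=8, p_2 = 8*25 + 3 = 203, q_2 = 8*8 + 1 = 65.
  i=3: a_3=2, p_3 = 2*203 + 25 = 431, q_3 = 2*65 + 8 = 138.
  i=4: a_4=10, p_4 = 10*431 + 203 = 4513, q_4 = 10*138 + 65 = 1445.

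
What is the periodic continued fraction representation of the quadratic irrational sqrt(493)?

[22; (4, 1, 10, 3, 3, 10, 1, 4, 44)]

Write x_i = (sqrt(493) + m_i)/d_i with (m_0, d_0) = (0, 1). a_0 = floor(sqrt(493)) = 22, since 22^2 = 484 <= 493 < 529 = 23^2.
Iterate m_{i+1} = d_i*a_i - m_i, d_{i+1} = (493 - m_{i+1}^2)/d_i, a_{i+1} = floor((a_0 + m_{i+1})/d_{i+1}):
  m_1 = 1*22 - 0 = 22, d_1 = (493 - 22^2)/1 = 9/1 = 9, a_1 = floor((22 + 22)/9) = 4.
  m_2 = 9*4 - 22 = 14, d_2 = (493 - 14^2)/9 = 297/9 = 33, a_2 = floor((22 + 14)/33) = 1.
  m_3 = 33*1 - 14 = 19, d_3 = (493 - 19^2)/33 = 132/33 = 4, a_3 = floor((22 + 19)/4) = 10.
  m_4 = 4*10 - 19 = 21, d_4 = (493 - 21^2)/4 = 52/4 = 13, a_4 = floor((22 + 21)/13) = 3.
  m_5 = 13*3 - 21 = 18, d_5 = (493 - 18^2)/13 = 169/13 = 13, a_5 = floor((22 + 18)/13) = 3.
  m_6 = 13*3 - 18 = 21, d_6 = (493 - 21^2)/13 = 52/13 = 4, a_6 = floor((22 + 21)/4) = 10.
  m_7 = 4*10 - 21 = 19, d_7 = (493 - 19^2)/4 = 132/4 = 33, a_7 = floor((22 + 19)/33) = 1.
  m_8 = 33*1 - 19 = 14, d_8 = (493 - 14^2)/33 = 297/33 = 9, a_8 = floor((22 + 14)/9) = 4.
  m_9 = 9*4 - 14 = 22, d_9 = (493 - 22^2)/9 = 9/9 = 1, a_9 = floor((22 + 22)/1) = 44.
  m_10 = 1*44 - 22 = 22, d_10 = (493 - 22^2)/1 = 9/1 = 9: (m_10, d_10) = (m_1, d_1) = (22, 9), so from here the quotients repeat a_1, ..., a_9; the period length is 9.
Hence the expansion of sqrt(493) is a_0 = 22 followed by the repeating block 4, 1, 10, 3, 3, 10, 1, 4, 44 (period 9).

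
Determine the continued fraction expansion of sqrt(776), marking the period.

Write x_i = (sqrt(776) + m_i)/d_i with (m_0, d_0) = (0, 1). a_0 = floor(sqrt(776)) = 27, since 27^2 = 729 <= 776 < 784 = 28^2.
Iterate m_{i+1} = d_i*a_i - m_i, d_{i+1} = (776 - m_{i+1}^2)/d_i, a_{i+1} = floor((a_0 + m_{i+1})/d_{i+1}):
  m_1 = 1*27 - 0 = 27, d_1 = (776 - 27^2)/1 = 47/1 = 47, a_1 = floor((27 + 27)/47) = 1.
  m_2 = 47*1 - 27 = 20, d_2 = (776 - 20^2)/47 = 376/47 = 8, a_2 = floor((27 + 20)/8) = 5.
  m_3 = 8*5 - 20 = 20, d_3 = (776 - 20^2)/8 = 376/8 = 47, a_3 = floor((27 + 20)/47) = 1.
  m_4 = 47*1 - 20 = 27, d_4 = (776 - 27^2)/47 = 47/47 = 1, a_4 = floor((27 + 27)/1) = 54.
  m_5 = 1*54 - 27 = 27, d_5 = (776 - 27^2)/1 = 47/1 = 47: (m_5, d_5) = (m_1, d_1) = (27, 47), so from here the quotients repeat a_1, ..., a_4; the period length is 4.
Hence the expansion of sqrt(776) is a_0 = 27 followed by the repeating block 1, 5, 1, 54 (period 4).

[27; (1, 5, 1, 54)]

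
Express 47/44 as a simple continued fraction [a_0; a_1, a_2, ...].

[1; 14, 1, 2]

Run the Euclidean algorithm on 47 and 44; the successive quotients are the partial quotients a_0, a_1, ... (each step inverts the fractional part left over by the previous one):
  47 = 1*44 + 3, so a_0 = 1.
  44 = 14*3 + 2, so a_1 = 14.
  3 = 1*2 + 1, so a_2 = 1.
  2 = 2*1 + 0, so a_3 = 2.
The remainder reaches 0 after 4 divisions, so the expansion has 4 partial quotients, read off in order.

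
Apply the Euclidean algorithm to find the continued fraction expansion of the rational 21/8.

[2; 1, 1, 1, 2]

Run the Euclidean algorithm on 21 and 8; the successive quotients are the partial quotients a_0, a_1, ... (each step inverts the fractional part left over by the previous one):
  21 = 2*8 + 5, so a_0 = 2.
  8 = 1*5 + 3, so a_1 = 1.
  5 = 1*3 + 2, so a_2 = 1.
  3 = 1*2 + 1, so a_3 = 1.
  2 = 2*1 + 0, so a_4 = 2.
The remainder reaches 0 after 5 divisions, so the expansion has 5 partial quotients, read off in order.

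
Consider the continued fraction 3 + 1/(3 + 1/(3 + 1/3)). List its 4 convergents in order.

Using the convergent recurrence p_i = a_i*p_{i-1} + p_{i-2}, q_i = a_i*q_{i-1} + q_{i-2} with p_{-2}=0, p_{-1}=1, q_{-2}=1, q_{-1}=0:
  i=0: a_0=3, p_0 = 3*1 + 0 = 3, q_0 = 3*0 + 1 = 1.
  i=1: a_1=3, p_1 = 3*3 + 1 = 10, q_1 = 3*1 + 0 = 3.
  i=2: a_2=3, p_2 = 3*10 + 3 = 33, q_2 = 3*3 + 1 = 10.
  i=3: a_3=3, p_3 = 3*33 + 10 = 109, q_3 = 3*10 + 3 = 33.

3/1, 10/3, 33/10, 109/33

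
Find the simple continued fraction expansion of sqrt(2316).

[48; (8, 96)]

Write x_i = (sqrt(2316) + m_i)/d_i with (m_0, d_0) = (0, 1). a_0 = floor(sqrt(2316)) = 48, since 48^2 = 2304 <= 2316 < 2401 = 49^2.
Iterate m_{i+1} = d_i*a_i - m_i, d_{i+1} = (2316 - m_{i+1}^2)/d_i, a_{i+1} = floor((a_0 + m_{i+1})/d_{i+1}):
  m_1 = 1*48 - 0 = 48, d_1 = (2316 - 48^2)/1 = 12/1 = 12, a_1 = floor((48 + 48)/12) = 8.
  m_2 = 12*8 - 48 = 48, d_2 = (2316 - 48^2)/12 = 12/12 = 1, a_2 = floor((48 + 48)/1) = 96.
  m_3 = 1*96 - 48 = 48, d_3 = (2316 - 48^2)/1 = 12/1 = 12: (m_3, d_3) = (m_1, d_1) = (48, 12), so from here the quotients repeat a_1, a_2; the period length is 2.
Hence the expansion of sqrt(2316) is a_0 = 48 followed by the repeating block 8, 96 (period 2).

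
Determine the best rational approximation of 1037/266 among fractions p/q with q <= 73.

269/69

Expand x = 1037/266 as a continued fraction with the Euclidean algorithm:
  1037 = 3*266 + 239, so a_0 = 3.
  266 = 1*239 + 27, so a_1 = 1.
  239 = 8*27 + 23, so a_2 = 8.
  27 = 1*23 + 4, so a_3 = 1.
  23 = 5*4 + 3, so a_4 = 5.
  4 = 1*3 + 1, so a_5 = 1.
  3 = 3*1 + 0, so a_6 = 3.
so x = [3; 1, 8, 1, 5, 1, 3].
Convergents (p_i = a_i*p_{i-1} + p_{i-2}, q_i = a_i*q_{i-1} + q_{i-2} with p_{-2}=0, p_{-1}=1, q_{-2}=1, q_{-1}=0), until the denominator exceeds 73:
  i=0: a_0=3, p_0 = 3*1 + 0 = 3, q_0 = 3*0 + 1 = 1.
  i=1: a_1=1, p_1 = 1*3 + 1 = 4, q_1 = 1*1 + 0 = 1.
  i=2: a_2=8, p_2 = 8*4 + 3 = 35, q_2 = 8*1 + 1 = 9.
  i=3: a_3=1, p_3 = 1*35 + 4 = 39, q_3 = 1*9 + 1 = 10.
  i=4: a_4=5, p_4 = 5*39 + 35 = 230, q_4 = 5*10 + 9 = 59.
  i=5: a_5=1, p_5 = 1*230 + 39 = 269, q_5 = 1*59 + 10 = 69.
  i=6: a_6=3, p_6 = 3*269 + 230 = 1037, q_6 = 3*69 + 59 = 266.
q_6 = 266 > 73, so the last convergent with denominator <= 73 is p_5/q_5 = 269/69.
The closest fraction with denominator <= 73 is either p_5/q_5 or the intermediate fraction (k*p_5 + p_4)/(k*q_5 + q_4) with the largest k >= 1 whose denominator stays <= 73; these approach x as k grows, and every other convergent or intermediate fraction in range is farther away.
Largest k: floor((73 - q_4)/q_5) = floor((73 - 59)/69) = 0.
Since k = 0, no intermediate fraction beyond p_5/q_5 has denominator <= 73, so the convergent 269/69 is the closest (its error is |1037*69 - 269*266|/(266*69) = 1/18354).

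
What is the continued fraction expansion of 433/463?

Run the Euclidean algorithm on 433 and 463; the successive quotients are the partial quotients a_0, a_1, ... (each step inverts the fractional part left over by the previous one):
  433 = 0*463 + 433, so a_0 = 0.
  463 = 1*433 + 30, so a_1 = 1.
  433 = 14*30 + 13, so a_2 = 14.
  30 = 2*13 + 4, so a_3 = 2.
  13 = 3*4 + 1, so a_4 = 3.
  4 = 4*1 + 0, so a_5 = 4.
The remainder reaches 0 after 6 divisions, so the expansion has 6 partial quotients, read off in order.

[0; 1, 14, 2, 3, 4]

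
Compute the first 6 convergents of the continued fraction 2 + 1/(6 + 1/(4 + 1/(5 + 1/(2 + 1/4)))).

2/1, 13/6, 54/25, 283/131, 620/287, 2763/1279

Using the convergent recurrence p_i = a_i*p_{i-1} + p_{i-2}, q_i = a_i*q_{i-1} + q_{i-2} with p_{-2}=0, p_{-1}=1, q_{-2}=1, q_{-1}=0:
  i=0: a_0=2, p_0 = 2*1 + 0 = 2, q_0 = 2*0 + 1 = 1.
  i=1: a_1=6, p_1 = 6*2 + 1 = 13, q_1 = 6*1 + 0 = 6.
  i=2: a_2=4, p_2 = 4*13 + 2 = 54, q_2 = 4*6 + 1 = 25.
  i=3: a_3=5, p_3 = 5*54 + 13 = 283, q_3 = 5*25 + 6 = 131.
  i=4: a_4=2, p_4 = 2*283 + 54 = 620, q_4 = 2*131 + 25 = 287.
  i=5: a_5=4, p_5 = 4*620 + 283 = 2763, q_5 = 4*287 + 131 = 1279.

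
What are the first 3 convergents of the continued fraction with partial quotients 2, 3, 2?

Using the convergent recurrence p_i = a_i*p_{i-1} + p_{i-2}, q_i = a_i*q_{i-1} + q_{i-2} with p_{-2}=0, p_{-1}=1, q_{-2}=1, q_{-1}=0:
  i=0: a_0=2, p_0 = 2*1 + 0 = 2, q_0 = 2*0 + 1 = 1.
  i=1: a_1=3, p_1 = 3*2 + 1 = 7, q_1 = 3*1 + 0 = 3.
  i=2: a_2=2, p_2 = 2*7 + 2 = 16, q_2 = 2*3 + 1 = 7.

2/1, 7/3, 16/7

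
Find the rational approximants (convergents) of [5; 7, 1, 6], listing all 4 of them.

5/1, 36/7, 41/8, 282/55

Using the convergent recurrence p_i = a_i*p_{i-1} + p_{i-2}, q_i = a_i*q_{i-1} + q_{i-2} with p_{-2}=0, p_{-1}=1, q_{-2}=1, q_{-1}=0:
  i=0: a_0=5, p_0 = 5*1 + 0 = 5, q_0 = 5*0 + 1 = 1.
  i=1: a_1=7, p_1 = 7*5 + 1 = 36, q_1 = 7*1 + 0 = 7.
  i=2: a_2=1, p_2 = 1*36 + 5 = 41, q_2 = 1*7 + 1 = 8.
  i=3: a_3=6, p_3 = 6*41 + 36 = 282, q_3 = 6*8 + 7 = 55.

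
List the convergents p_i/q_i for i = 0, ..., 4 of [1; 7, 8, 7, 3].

Using the convergent recurrence p_i = a_i*p_{i-1} + p_{i-2}, q_i = a_i*q_{i-1} + q_{i-2} with p_{-2}=0, p_{-1}=1, q_{-2}=1, q_{-1}=0:
  i=0: a_0=1, p_0 = 1*1 + 0 = 1, q_0 = 1*0 + 1 = 1.
  i=1: a_1=7, p_1 = 7*1 + 1 = 8, q_1 = 7*1 + 0 = 7.
  i=2: a_2=8, p_2 = 8*8 + 1 = 65, q_2 = 8*7 + 1 = 57.
  i=3: a_3=7, p_3 = 7*65 + 8 = 463, q_3 = 7*57 + 7 = 406.
  i=4: a_4=3, p_4 = 3*463 + 65 = 1454, q_4 = 3*406 + 57 = 1275.

1/1, 8/7, 65/57, 463/406, 1454/1275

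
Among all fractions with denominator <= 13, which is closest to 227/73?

28/9

Expand x = 227/73 as a continued fraction with the Euclidean algorithm:
  227 = 3*73 + 8, so a_0 = 3.
  73 = 9*8 + 1, so a_1 = 9.
  8 = 8*1 + 0, so a_2 = 8.
so x = [3; 9, 8].
Convergents (p_i = a_i*p_{i-1} + p_{i-2}, q_i = a_i*q_{i-1} + q_{i-2} with p_{-2}=0, p_{-1}=1, q_{-2}=1, q_{-1}=0), until the denominator exceeds 13:
  i=0: a_0=3, p_0 = 3*1 + 0 = 3, q_0 = 3*0 + 1 = 1.
  i=1: a_1=9, p_1 = 9*3 + 1 = 28, q_1 = 9*1 + 0 = 9.
  i=2: a_2=8, p_2 = 8*28 + 3 = 227, q_2 = 8*9 + 1 = 73.
q_2 = 73 > 13, so the last convergent with denominator <= 13 is p_1/q_1 = 28/9.
The closest fraction with denominator <= 13 is either p_1/q_1 or the intermediate fraction (k*p_1 + p_0)/(k*q_1 + q_0) with the largest k >= 1 whose denominator stays <= 13; these approach x as k grows, and every other convergent or intermediate fraction in range is farther away.
Largest k: floor((13 - q_0)/q_1) = floor((13 - 1)/9) = 1.
That gives (1*28 + 3)/(1*9 + 1) = 31/10.
Compare the errors: |x - 28/9| = |227*9 - 28*73|/(73*9) = 1/657, and |x - 31/10| = |227*10 - 31*73|/(73*10) = 7/730.
Cross-multiplying, 1*730 = 730 < 4599 = 7*657, so 1/657 is smaller: the convergent 28/9 is closer to x than 31/10.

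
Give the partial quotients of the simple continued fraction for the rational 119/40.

Run the Euclidean algorithm on 119 and 40; the successive quotients are the partial quotients a_0, a_1, ... (each step inverts the fractional part left over by the previous one):
  119 = 2*40 + 39, so a_0 = 2.
  40 = 1*39 + 1, so a_1 = 1.
  39 = 39*1 + 0, so a_2 = 39.
The remainder reaches 0 after 3 divisions, so the expansion has 3 partial quotients, read off in order.

[2; 1, 39]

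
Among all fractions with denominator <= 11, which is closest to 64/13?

54/11

Expand x = 64/13 as a continued fraction with the Euclidean algorithm:
  64 = 4*13 + 12, so a_0 = 4.
  13 = 1*12 + 1, so a_1 = 1.
  12 = 12*1 + 0, so a_2 = 12.
so x = [4; 1, 12].
Convergents (p_i = a_i*p_{i-1} + p_{i-2}, q_i = a_i*q_{i-1} + q_{i-2} with p_{-2}=0, p_{-1}=1, q_{-2}=1, q_{-1}=0), until the denominator exceeds 11:
  i=0: a_0=4, p_0 = 4*1 + 0 = 4, q_0 = 4*0 + 1 = 1.
  i=1: a_1=1, p_1 = 1*4 + 1 = 5, q_1 = 1*1 + 0 = 1.
  i=2: a_2=12, p_2 = 12*5 + 4 = 64, q_2 = 12*1 + 1 = 13.
q_2 = 13 > 11, so the last convergent with denominator <= 11 is p_1/q_1 = 5/1.
The closest fraction with denominator <= 11 is either p_1/q_1 or the intermediate fraction (k*p_1 + p_0)/(k*q_1 + q_0) with the largest k >= 1 whose denominator stays <= 11; these approach x as k grows, and every other convergent or intermediate fraction in range is farther away.
Largest k: floor((11 - q_0)/q_1) = floor((11 - 1)/1) = 10.
That gives (10*5 + 4)/(10*1 + 1) = 54/11.
Compare the errors: |x - 5/1| = |64*1 - 5*13|/(13*1) = 1/13, and |x - 54/11| = |64*11 - 54*13|/(13*11) = 2/143.
Cross-multiplying, 2*13 = 26 < 143 = 1*143, so 2/143 is smaller: the intermediate fraction 54/11 is closer to x than 5/1.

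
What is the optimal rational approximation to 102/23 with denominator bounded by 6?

22/5

Expand x = 102/23 as a continued fraction with the Euclidean algorithm:
  102 = 4*23 + 10, so a_0 = 4.
  23 = 2*10 + 3, so a_1 = 2.
  10 = 3*3 + 1, so a_2 = 3.
  3 = 3*1 + 0, so a_3 = 3.
so x = [4; 2, 3, 3].
Convergents (p_i = a_i*p_{i-1} + p_{i-2}, q_i = a_i*q_{i-1} + q_{i-2} with p_{-2}=0, p_{-1}=1, q_{-2}=1, q_{-1}=0), until the denominator exceeds 6:
  i=0: a_0=4, p_0 = 4*1 + 0 = 4, q_0 = 4*0 + 1 = 1.
  i=1: a_1=2, p_1 = 2*4 + 1 = 9, q_1 = 2*1 + 0 = 2.
  i=2: a_2=3, p_2 = 3*9 + 4 = 31, q_2 = 3*2 + 1 = 7.
q_2 = 7 > 6, so the last convergent with denominator <= 6 is p_1/q_1 = 9/2.
The closest fraction with denominator <= 6 is either p_1/q_1 or the intermediate fraction (k*p_1 + p_0)/(k*q_1 + q_0) with the largest k >= 1 whose denominator stays <= 6; these approach x as k grows, and every other convergent or intermediate fraction in range is farther away.
Largest k: floor((6 - q_0)/q_1) = floor((6 - 1)/2) = 2.
That gives (2*9 + 4)/(2*2 + 1) = 22/5.
Compare the errors: |x - 9/2| = |102*2 - 9*23|/(23*2) = 3/46, and |x - 22/5| = |102*5 - 22*23|/(23*5) = 4/115.
Cross-multiplying, 4*46 = 184 < 345 = 3*115, so 4/115 is smaller: the intermediate fraction 22/5 is closer to x than 9/2.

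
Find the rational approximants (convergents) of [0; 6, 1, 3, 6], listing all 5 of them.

Using the convergent recurrence p_i = a_i*p_{i-1} + p_{i-2}, q_i = a_i*q_{i-1} + q_{i-2} with p_{-2}=0, p_{-1}=1, q_{-2}=1, q_{-1}=0:
  i=0: a_0=0, p_0 = 0*1 + 0 = 0, q_0 = 0*0 + 1 = 1.
  i=1: a_1=6, p_1 = 6*0 + 1 = 1, q_1 = 6*1 + 0 = 6.
  i=2: a_2=1, p_2 = 1*1 + 0 = 1, q_2 = 1*6 + 1 = 7.
  i=3: a_3=3, p_3 = 3*1 + 1 = 4, q_3 = 3*7 + 6 = 27.
  i=4: a_4=6, p_4 = 6*4 + 1 = 25, q_4 = 6*27 + 7 = 169.

0/1, 1/6, 1/7, 4/27, 25/169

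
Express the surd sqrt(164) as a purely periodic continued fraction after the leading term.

Write x_i = (sqrt(164) + m_i)/d_i with (m_0, d_0) = (0, 1). a_0 = floor(sqrt(164)) = 12, since 12^2 = 144 <= 164 < 169 = 13^2.
Iterate m_{i+1} = d_i*a_i - m_i, d_{i+1} = (164 - m_{i+1}^2)/d_i, a_{i+1} = floor((a_0 + m_{i+1})/d_{i+1}):
  m_1 = 1*12 - 0 = 12, d_1 = (164 - 12^2)/1 = 20/1 = 20, a_1 = floor((12 + 12)/20) = 1.
  m_2 = 20*1 - 12 = 8, d_2 = (164 - 8^2)/20 = 100/20 = 5, a_2 = floor((12 + 8)/5) = 4.
  m_3 = 5*4 - 8 = 12, d_3 = (164 - 12^2)/5 = 20/5 = 4, a_3 = floor((12 + 12)/4) = 6.
  m_4 = 4*6 - 12 = 12, d_4 = (164 - 12^2)/4 = 20/4 = 5, a_4 = floor((12 + 12)/5) = 4.
  m_5 = 5*4 - 12 = 8, d_5 = (164 - 8^2)/5 = 100/5 = 20, a_5 = floor((12 + 8)/20) = 1.
  m_6 = 20*1 - 8 = 12, d_6 = (164 - 12^2)/20 = 20/20 = 1, a_6 = floor((12 + 12)/1) = 24.
  m_7 = 1*24 - 12 = 12, d_7 = (164 - 12^2)/1 = 20/1 = 20: (m_7, d_7) = (m_1, d_1) = (12, 20), so from here the quotients repeat a_1, ..., a_6; the period length is 6.
Hence the expansion of sqrt(164) is a_0 = 12 followed by the repeating block 1, 4, 6, 4, 1, 24 (period 6).

[12; (1, 4, 6, 4, 1, 24)]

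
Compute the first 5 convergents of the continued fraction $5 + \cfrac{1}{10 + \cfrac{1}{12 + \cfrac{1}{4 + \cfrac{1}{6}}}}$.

5/1, 51/10, 617/121, 2519/494, 15731/3085

Using the convergent recurrence p_i = a_i*p_{i-1} + p_{i-2}, q_i = a_i*q_{i-1} + q_{i-2} with p_{-2}=0, p_{-1}=1, q_{-2}=1, q_{-1}=0:
  i=0: a_0=5, p_0 = 5*1 + 0 = 5, q_0 = 5*0 + 1 = 1.
  i=1: a_1=10, p_1 = 10*5 + 1 = 51, q_1 = 10*1 + 0 = 10.
  i=2: a_2=12, p_2 = 12*51 + 5 = 617, q_2 = 12*10 + 1 = 121.
  i=3: a_3=4, p_3 = 4*617 + 51 = 2519, q_3 = 4*121 + 10 = 494.
  i=4: a_4=6, p_4 = 6*2519 + 617 = 15731, q_4 = 6*494 + 121 = 3085.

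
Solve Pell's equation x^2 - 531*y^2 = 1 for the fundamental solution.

First expand sqrt(531) as a continued fraction. With x_i = (sqrt(531) + m_i)/d_i and (m_0, d_0) = (0, 1): a_0 = floor(sqrt(531)) = 23, since 23^2 = 529 <= 531 < 576 = 24^2.
Iterate m_{i+1} = d_i*a_i - m_i, d_{i+1} = (531 - m_{i+1}^2)/d_i, a_{i+1} = floor((a_0 + m_{i+1})/d_{i+1}):
  m_1 = 1*23 - 0 = 23, d_1 = (531 - 23^2)/1 = 2/1 = 2, a_1 = floor((23 + 23)/2) = 23.
  m_2 = 2*23 - 23 = 23, d_2 = (531 - 23^2)/2 = 2/2 = 1, a_2 = floor((23 + 23)/1) = 46.
  m_3 = 1*46 - 23 = 23, d_3 = (531 - 23^2)/1 = 2/1 = 2: (m_3, d_3) = (m_1, d_1) = (23, 2), so from here the quotients repeat a_1, a_2; the period length is 2.
So sqrt(531) = [23; (23, 46)] with period length k = 2.
k is even, so the fundamental solution of x^2 - 531y^2 = 1 is (p_{k-1}, q_{k-1}) = (p_1, q_1); compute convergents through index 1.
Convergents (p_i = a_i*p_{i-1} + p_{i-2}, q_i = a_i*q_{i-1} + q_{i-2} with p_{-2}=0, p_{-1}=1, q_{-2}=1, q_{-1}=0):
  i=0: a_0=23, p_0 = 23*1 + 0 = 23, q_0 = 23*0 + 1 = 1.
  i=1: a_1=23, p_1 = 23*23 + 1 = 530, q_1 = 23*1 + 0 = 23.
Check: 530^2 - 531*23^2 = 280900 - 280899 = 1, so (x, y) = (530, 23) solves the equation, and by the theorem it is the least positive solution.

(x, y) = (530, 23)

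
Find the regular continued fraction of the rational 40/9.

[4; 2, 4]

Run the Euclidean algorithm on 40 and 9; the successive quotients are the partial quotients a_0, a_1, ... (each step inverts the fractional part left over by the previous one):
  40 = 4*9 + 4, so a_0 = 4.
  9 = 2*4 + 1, so a_1 = 2.
  4 = 4*1 + 0, so a_2 = 4.
The remainder reaches 0 after 3 divisions, so the expansion has 3 partial quotients, read off in order.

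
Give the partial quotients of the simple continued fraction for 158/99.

[1; 1, 1, 2, 9, 2]

Run the Euclidean algorithm on 158 and 99; the successive quotients are the partial quotients a_0, a_1, ... (each step inverts the fractional part left over by the previous one):
  158 = 1*99 + 59, so a_0 = 1.
  99 = 1*59 + 40, so a_1 = 1.
  59 = 1*40 + 19, so a_2 = 1.
  40 = 2*19 + 2, so a_3 = 2.
  19 = 9*2 + 1, so a_4 = 9.
  2 = 2*1 + 0, so a_5 = 2.
The remainder reaches 0 after 6 divisions, so the expansion has 6 partial quotients, read off in order.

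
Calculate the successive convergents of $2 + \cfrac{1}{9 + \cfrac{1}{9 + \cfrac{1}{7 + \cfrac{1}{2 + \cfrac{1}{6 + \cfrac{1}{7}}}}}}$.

2/1, 19/9, 173/82, 1230/583, 2633/1248, 17028/8071, 121829/57745

Using the convergent recurrence p_i = a_i*p_{i-1} + p_{i-2}, q_i = a_i*q_{i-1} + q_{i-2} with p_{-2}=0, p_{-1}=1, q_{-2}=1, q_{-1}=0:
  i=0: a_0=2, p_0 = 2*1 + 0 = 2, q_0 = 2*0 + 1 = 1.
  i=1: a_1=9, p_1 = 9*2 + 1 = 19, q_1 = 9*1 + 0 = 9.
  i=2: a_2=9, p_2 = 9*19 + 2 = 173, q_2 = 9*9 + 1 = 82.
  i=3: a_3=7, p_3 = 7*173 + 19 = 1230, q_3 = 7*82 + 9 = 583.
  i=4: a_4=2, p_4 = 2*1230 + 173 = 2633, q_4 = 2*583 + 82 = 1248.
  i=5: a_5=6, p_5 = 6*2633 + 1230 = 17028, q_5 = 6*1248 + 583 = 8071.
  i=6: a_6=7, p_6 = 7*17028 + 2633 = 121829, q_6 = 7*8071 + 1248 = 57745.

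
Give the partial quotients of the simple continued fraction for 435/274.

Run the Euclidean algorithm on 435 and 274; the successive quotients are the partial quotients a_0, a_1, ... (each step inverts the fractional part left over by the previous one):
  435 = 1*274 + 161, so a_0 = 1.
  274 = 1*161 + 113, so a_1 = 1.
  161 = 1*113 + 48, so a_2 = 1.
  113 = 2*48 + 17, so a_3 = 2.
  48 = 2*17 + 14, so a_4 = 2.
  17 = 1*14 + 3, so a_5 = 1.
  14 = 4*3 + 2, so a_6 = 4.
  3 = 1*2 + 1, so a_7 = 1.
  2 = 2*1 + 0, so a_8 = 2.
The remainder reaches 0 after 9 divisions, so the expansion has 9 partial quotients, read off in order.

[1; 1, 1, 2, 2, 1, 4, 1, 2]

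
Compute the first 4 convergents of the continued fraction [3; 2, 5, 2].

3/1, 7/2, 38/11, 83/24

Using the convergent recurrence p_i = a_i*p_{i-1} + p_{i-2}, q_i = a_i*q_{i-1} + q_{i-2} with p_{-2}=0, p_{-1}=1, q_{-2}=1, q_{-1}=0:
  i=0: a_0=3, p_0 = 3*1 + 0 = 3, q_0 = 3*0 + 1 = 1.
  i=1: a_1=2, p_1 = 2*3 + 1 = 7, q_1 = 2*1 + 0 = 2.
  i=2: a_2=5, p_2 = 5*7 + 3 = 38, q_2 = 5*2 + 1 = 11.
  i=3: a_3=2, p_3 = 2*38 + 7 = 83, q_3 = 2*11 + 2 = 24.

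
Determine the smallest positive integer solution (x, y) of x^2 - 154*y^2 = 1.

First expand sqrt(154) as a continued fraction. With x_i = (sqrt(154) + m_i)/d_i and (m_0, d_0) = (0, 1): a_0 = floor(sqrt(154)) = 12, since 12^2 = 144 <= 154 < 169 = 13^2.
Iterate m_{i+1} = d_i*a_i - m_i, d_{i+1} = (154 - m_{i+1}^2)/d_i, a_{i+1} = floor((a_0 + m_{i+1})/d_{i+1}):
  m_1 = 1*12 - 0 = 12, d_1 = (154 - 12^2)/1 = 10/1 = 10, a_1 = floor((12 + 12)/10) = 2.
  m_2 = 10*2 - 12 = 8, d_2 = (154 - 8^2)/10 = 90/10 = 9, a_2 = floor((12 + 8)/9) = 2.
  m_3 = 9*2 - 8 = 10, d_3 = (154 - 10^2)/9 = 54/9 = 6, a_3 = floor((12 + 10)/6) = 3.
  m_4 = 6*3 - 10 = 8, d_4 = (154 - 8^2)/6 = 90/6 = 15, a_4 = floor((12 + 8)/15) = 1.
  m_5 = 15*1 - 8 = 7, d_5 = (154 - 7^2)/15 = 105/15 = 7, a_5 = floor((12 + 7)/7) = 2.
  m_6 = 7*2 - 7 = 7, d_6 = (154 - 7^2)/7 = 105/7 = 15, a_6 = floor((12 + 7)/15) = 1.
  m_7 = 15*1 - 7 = 8, d_7 = (154 - 8^2)/15 = 90/15 = 6, a_7 = floor((12 + 8)/6) = 3.
  m_8 = 6*3 - 8 = 10, d_8 = (154 - 10^2)/6 = 54/6 = 9, a_8 = floor((12 + 10)/9) = 2.
  m_9 = 9*2 - 10 = 8, d_9 = (154 - 8^2)/9 = 90/9 = 10, a_9 = floor((12 + 8)/10) = 2.
  m_10 = 10*2 - 8 = 12, d_10 = (154 - 12^2)/10 = 10/10 = 1, a_10 = floor((12 + 12)/1) = 24.
  m_11 = 1*24 - 12 = 12, d_11 = (154 - 12^2)/1 = 10/1 = 10: (m_11, d_11) = (m_1, d_1) = (12, 10), so from here the quotients repeat a_1, ..., a_10; the period length is 10.
So sqrt(154) = [12; (2, 2, 3, 1, 2, 1, 3, 2, 2, 24)] with period length k = 10.
k is even, so the fundamental solution of x^2 - 154y^2 = 1 is (p_{k-1}, q_{k-1}) = (p_9, q_9); compute convergents through index 9.
Convergents (p_i = a_i*p_{i-1} + p_{i-2}, q_i = a_i*q_{i-1} + q_{i-2} with p_{-2}=0, p_{-1}=1, q_{-2}=1, q_{-1}=0):
  i=0: a_0=12, p_0 = 12*1 + 0 = 12, q_0 = 12*0 + 1 = 1.
  i=1: a_1=2, p_1 = 2*12 + 1 = 25, q_1 = 2*1 + 0 = 2.
  i=2: a_2=2, p_2 = 2*25 + 12 = 62, q_2 = 2*2 + 1 = 5.
  i=3: a_3=3, p_3 = 3*62 + 25 = 211, q_3 = 3*5 + 2 = 17.
  i=4: a_4=1, p_4 = 1*211 + 62 = 273, q_4 = 1*17 + 5 = 22.
  i=5: a_5=2, p_5 = 2*273 + 211 = 757, q_5 = 2*22 + 17 = 61.
  i=6: a_6=1, p_6 = 1*757 + 273 = 1030, q_6 = 1*61 + 22 = 83.
  i=7: a_7=3, p_7 = 3*1030 + 757 = 3847, q_7 = 3*83 + 61 = 310.
  i=8: a_8=2, p_8 = 2*3847 + 1030 = 8724, q_8 = 2*310 + 83 = 703.
  i=9: a_9=2, p_9 = 2*8724 + 3847 = 21295, q_9 = 2*703 + 310 = 1716.
Check: 21295^2 - 154*1716^2 = 453477025 - 453477024 = 1, so (x, y) = (21295, 1716) solves the equation, and by the theorem it is the least positive solution.

(x, y) = (21295, 1716)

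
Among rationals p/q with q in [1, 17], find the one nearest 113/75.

Expand x = 113/75 as a continued fraction with the Euclidean algorithm:
  113 = 1*75 + 38, so a_0 = 1.
  75 = 1*38 + 37, so a_1 = 1.
  38 = 1*37 + 1, so a_2 = 1.
  37 = 37*1 + 0, so a_3 = 37.
so x = [1; 1, 1, 37].
Convergents (p_i = a_i*p_{i-1} + p_{i-2}, q_i = a_i*q_{i-1} + q_{i-2} with p_{-2}=0, p_{-1}=1, q_{-2}=1, q_{-1}=0), until the denominator exceeds 17:
  i=0: a_0=1, p_0 = 1*1 + 0 = 1, q_0 = 1*0 + 1 = 1.
  i=1: a_1=1, p_1 = 1*1 + 1 = 2, q_1 = 1*1 + 0 = 1.
  i=2: a_2=1, p_2 = 1*2 + 1 = 3, q_2 = 1*1 + 1 = 2.
  i=3: a_3=37, p_3 = 37*3 + 2 = 113, q_3 = 37*2 + 1 = 75.
q_3 = 75 > 17, so the last convergent with denominator <= 17 is p_2/q_2 = 3/2.
The closest fraction with denominator <= 17 is either p_2/q_2 or the intermediate fraction (k*p_2 + p_1)/(k*q_2 + q_1) with the largest k >= 1 whose denominator stays <= 17; these approach x as k grows, and every other convergent or intermediate fraction in range is farther away.
Largest k: floor((17 - q_1)/q_2) = floor((17 - 1)/2) = 8.
That gives (8*3 + 2)/(8*2 + 1) = 26/17.
Compare the errors: |x - 3/2| = |113*2 - 3*75|/(75*2) = 1/150, and |x - 26/17| = |113*17 - 26*75|/(75*17) = 29/1275.
Cross-multiplying, 1*1275 = 1275 < 4350 = 29*150, so 1/150 is smaller: the convergent 3/2 is closer to x than 26/17.

3/2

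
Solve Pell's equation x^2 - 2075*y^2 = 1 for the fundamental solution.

First expand sqrt(2075) as a continued fraction. With x_i = (sqrt(2075) + m_i)/d_i and (m_0, d_0) = (0, 1): a_0 = floor(sqrt(2075)) = 45, since 45^2 = 2025 <= 2075 < 2116 = 46^2.
Iterate m_{i+1} = d_i*a_i - m_i, d_{i+1} = (2075 - m_{i+1}^2)/d_i, a_{i+1} = floor((a_0 + m_{i+1})/d_{i+1}):
  m_1 = 1*45 - 0 = 45, d_1 = (2075 - 45^2)/1 = 50/1 = 50, a_1 = floor((45 + 45)/50) = 1.
  m_2 = 50*1 - 45 = 5, d_2 = (2075 - 5^2)/50 = 2050/50 = 41, a_2 = floor((45 + 5)/41) = 1.
  m_3 = 41*1 - 5 = 36, d_3 = (2075 - 36^2)/41 = 779/41 = 19, a_3 = floor((45 + 36)/19) = 4.
  m_4 = 19*4 - 36 = 40, d_4 = (2075 - 40^2)/19 = 475/19 = 25, a_4 = floor((45 + 40)/25) = 3.
  m_5 = 25*3 - 40 = 35, d_5 = (2075 - 35^2)/25 = 850/25 = 34, a_5 = floor((45 + 35)/34) = 2.
  m_6 = 34*2 - 35 = 33, d_6 = (2075 - 33^2)/34 = 986/34 = 29, a_6 = floor((45 + 33)/29) = 2.
  m_7 = 29*2 - 33 = 25, d_7 = (2075 - 25^2)/29 = 1450/29 = 50, a_7 = floor((45 + 25)/50) = 1.
  m_8 = 50*1 - 25 = 25, d_8 = (2075 - 25^2)/50 = 1450/50 = 29, a_8 = floor((45 + 25)/29) = 2.
  m_9 = 29*2 - 25 = 33, d_9 = (2075 - 33^2)/29 = 986/29 = 34, a_9 = floor((45 + 33)/34) = 2.
  m_10 = 34*2 - 33 = 35, d_10 = (2075 - 35^2)/34 = 850/34 = 25, a_10 = floor((45 + 35)/25) = 3.
  m_11 = 25*3 - 35 = 40, d_11 = (2075 - 40^2)/25 = 475/25 = 19, a_11 = floor((45 + 40)/19) = 4.
  m_12 = 19*4 - 40 = 36, d_12 = (2075 - 36^2)/19 = 779/19 = 41, a_12 = floor((45 + 36)/41) = 1.
  m_13 = 41*1 - 36 = 5, d_13 = (2075 - 5^2)/41 = 2050/41 = 50, a_13 = floor((45 + 5)/50) = 1.
  m_14 = 50*1 - 5 = 45, d_14 = (2075 - 45^2)/50 = 50/50 = 1, a_14 = floor((45 + 45)/1) = 90.
  m_15 = 1*90 - 45 = 45, d_15 = (2075 - 45^2)/1 = 50/1 = 50: (m_15, d_15) = (m_1, d_1) = (45, 50), so from here the quotients repeat a_1, ..., a_14; the period length is 14.
So sqrt(2075) = [45; (1, 1, 4, 3, 2, 2, 1, 2, 2, 3, 4, 1, 1, 90)] with period length k = 14.
k is even, so the fundamental solution of x^2 - 2075y^2 = 1 is (p_{k-1}, q_{k-1}) = (p_13, q_13); compute convergents through index 13.
Convergents (p_i = a_i*p_{i-1} + p_{i-2}, q_i = a_i*q_{i-1} + q_{i-2} with p_{-2}=0, p_{-1}=1, q_{-2}=1, q_{-1}=0):
  i=0: a_0=45, p_0 = 45*1 + 0 = 45, q_0 = 45*0 + 1 = 1.
  i=1: a_1=1, p_1 = 1*45 + 1 = 46, q_1 = 1*1 + 0 = 1.
  i=2: a_2=1, p_2 = 1*46 + 45 = 91, q_2 = 1*1 + 1 = 2.
  i=3: a_3=4, p_3 = 4*91 + 46 = 410, q_3 = 4*2 + 1 = 9.
  i=4: a_4=3, p_4 = 3*410 + 91 = 1321, q_4 = 3*9 + 2 = 29.
  i=5: a_5=2, p_5 = 2*1321 + 410 = 3052, q_5 = 2*29 + 9 = 67.
  i=6: a_6=2, p_6 = 2*3052 + 1321 = 7425, q_6 = 2*67 + 29 = 163.
  i=7: a_7=1, p_7 = 1*7425 + 3052 = 10477, q_7 = 1*163 + 67 = 230.
  i=8: a_8=2, p_8 = 2*10477 + 7425 = 28379, q_8 = 2*230 + 163 = 623.
  i=9: a_9=2, p_9 = 2*28379 + 10477 = 67235, q_9 = 2*623 + 230 = 1476.
  i=10: a_10=3, p_10 = 3*67235 + 28379 = 230084, q_10 = 3*1476 + 623 = 5051.
  i=11: a_11=4, p_11 = 4*230084 + 67235 = 987571, q_11 = 4*5051 + 1476 = 21680.
  i=12: a_12=1, p_12 = 1*987571 + 230084 = 1217655, q_12 = 1*21680 + 5051 = 26731.
  i=13: a_13=1, p_13 = 1*1217655 + 987571 = 2205226, q_13 = 1*26731 + 21680 = 48411.
Check: 2205226^2 - 2075*48411^2 = 4863021711076 - 4863021711075 = 1, so (x, y) = (2205226, 48411) solves the equation, and by the theorem it is the least positive solution.

(x, y) = (2205226, 48411)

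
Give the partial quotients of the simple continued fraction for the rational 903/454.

Run the Euclidean algorithm on 903 and 454; the successive quotients are the partial quotients a_0, a_1, ... (each step inverts the fractional part left over by the previous one):
  903 = 1*454 + 449, so a_0 = 1.
  454 = 1*449 + 5, so a_1 = 1.
  449 = 89*5 + 4, so a_2 = 89.
  5 = 1*4 + 1, so a_3 = 1.
  4 = 4*1 + 0, so a_4 = 4.
The remainder reaches 0 after 5 divisions, so the expansion has 5 partial quotients, read off in order.

[1; 1, 89, 1, 4]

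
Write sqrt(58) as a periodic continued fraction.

[7; (1, 1, 1, 1, 1, 1, 14)]

Write x_i = (sqrt(58) + m_i)/d_i with (m_0, d_0) = (0, 1). a_0 = floor(sqrt(58)) = 7, since 7^2 = 49 <= 58 < 64 = 8^2.
Iterate m_{i+1} = d_i*a_i - m_i, d_{i+1} = (58 - m_{i+1}^2)/d_i, a_{i+1} = floor((a_0 + m_{i+1})/d_{i+1}):
  m_1 = 1*7 - 0 = 7, d_1 = (58 - 7^2)/1 = 9/1 = 9, a_1 = floor((7 + 7)/9) = 1.
  m_2 = 9*1 - 7 = 2, d_2 = (58 - 2^2)/9 = 54/9 = 6, a_2 = floor((7 + 2)/6) = 1.
  m_3 = 6*1 - 2 = 4, d_3 = (58 - 4^2)/6 = 42/6 = 7, a_3 = floor((7 + 4)/7) = 1.
  m_4 = 7*1 - 4 = 3, d_4 = (58 - 3^2)/7 = 49/7 = 7, a_4 = floor((7 + 3)/7) = 1.
  m_5 = 7*1 - 3 = 4, d_5 = (58 - 4^2)/7 = 42/7 = 6, a_5 = floor((7 + 4)/6) = 1.
  m_6 = 6*1 - 4 = 2, d_6 = (58 - 2^2)/6 = 54/6 = 9, a_6 = floor((7 + 2)/9) = 1.
  m_7 = 9*1 - 2 = 7, d_7 = (58 - 7^2)/9 = 9/9 = 1, a_7 = floor((7 + 7)/1) = 14.
  m_8 = 1*14 - 7 = 7, d_8 = (58 - 7^2)/1 = 9/1 = 9: (m_8, d_8) = (m_1, d_1) = (7, 9), so from here the quotients repeat a_1, ..., a_7; the period length is 7.
Hence the expansion of sqrt(58) is a_0 = 7 followed by the repeating block 1, 1, 1, 1, 1, 1, 14 (period 7).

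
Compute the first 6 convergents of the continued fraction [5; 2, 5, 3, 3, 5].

Using the convergent recurrence p_i = a_i*p_{i-1} + p_{i-2}, q_i = a_i*q_{i-1} + q_{i-2} with p_{-2}=0, p_{-1}=1, q_{-2}=1, q_{-1}=0:
  i=0: a_0=5, p_0 = 5*1 + 0 = 5, q_0 = 5*0 + 1 = 1.
  i=1: a_1=2, p_1 = 2*5 + 1 = 11, q_1 = 2*1 + 0 = 2.
  i=2: a_2=5, p_2 = 5*11 + 5 = 60, q_2 = 5*2 + 1 = 11.
  i=3: a_3=3, p_3 = 3*60 + 11 = 191, q_3 = 3*11 + 2 = 35.
  i=4: a_4=3, p_4 = 3*191 + 60 = 633, q_4 = 3*35 + 11 = 116.
  i=5: a_5=5, p_5 = 5*633 + 191 = 3356, q_5 = 5*116 + 35 = 615.

5/1, 11/2, 60/11, 191/35, 633/116, 3356/615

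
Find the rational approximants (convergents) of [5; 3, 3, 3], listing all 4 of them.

5/1, 16/3, 53/10, 175/33

Using the convergent recurrence p_i = a_i*p_{i-1} + p_{i-2}, q_i = a_i*q_{i-1} + q_{i-2} with p_{-2}=0, p_{-1}=1, q_{-2}=1, q_{-1}=0:
  i=0: a_0=5, p_0 = 5*1 + 0 = 5, q_0 = 5*0 + 1 = 1.
  i=1: a_1=3, p_1 = 3*5 + 1 = 16, q_1 = 3*1 + 0 = 3.
  i=2: a_2=3, p_2 = 3*16 + 5 = 53, q_2 = 3*3 + 1 = 10.
  i=3: a_3=3, p_3 = 3*53 + 16 = 175, q_3 = 3*10 + 3 = 33.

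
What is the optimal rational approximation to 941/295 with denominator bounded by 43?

Expand x = 941/295 as a continued fraction with the Euclidean algorithm:
  941 = 3*295 + 56, so a_0 = 3.
  295 = 5*56 + 15, so a_1 = 5.
  56 = 3*15 + 11, so a_2 = 3.
  15 = 1*11 + 4, so a_3 = 1.
  11 = 2*4 + 3, so a_4 = 2.
  4 = 1*3 + 1, so a_5 = 1.
  3 = 3*1 + 0, so a_6 = 3.
so x = [3; 5, 3, 1, 2, 1, 3].
Convergents (p_i = a_i*p_{i-1} + p_{i-2}, q_i = a_i*q_{i-1} + q_{i-2} with p_{-2}=0, p_{-1}=1, q_{-2}=1, q_{-1}=0), until the denominator exceeds 43:
  i=0: a_0=3, p_0 = 3*1 + 0 = 3, q_0 = 3*0 + 1 = 1.
  i=1: a_1=5, p_1 = 5*3 + 1 = 16, q_1 = 5*1 + 0 = 5.
  i=2: a_2=3, p_2 = 3*16 + 3 = 51, q_2 = 3*5 + 1 = 16.
  i=3: a_3=1, p_3 = 1*51 + 16 = 67, q_3 = 1*16 + 5 = 21.
  i=4: a_4=2, p_4 = 2*67 + 51 = 185, q_4 = 2*21 + 16 = 58.
q_4 = 58 > 43, so the last convergent with denominator <= 43 is p_3/q_3 = 67/21.
The closest fraction with denominator <= 43 is either p_3/q_3 or the intermediate fraction (k*p_3 + p_2)/(k*q_3 + q_2) with the largest k >= 1 whose denominator stays <= 43; these approach x as k grows, and every other convergent or intermediate fraction in range is farther away.
Largest k: floor((43 - q_2)/q_3) = floor((43 - 16)/21) = 1.
That gives (1*67 + 51)/(1*21 + 16) = 118/37.
Compare the errors: |x - 67/21| = |941*21 - 67*295|/(295*21) = 4/6195, and |x - 118/37| = |941*37 - 118*295|/(295*37) = 7/10915.
Cross-multiplying, 7*6195 = 43365 < 43660 = 4*10915, so 7/10915 is smaller: the intermediate fraction 118/37 is closer to x than 67/21.

118/37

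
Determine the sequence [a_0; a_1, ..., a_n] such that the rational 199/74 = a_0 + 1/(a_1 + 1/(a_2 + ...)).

Run the Euclidean algorithm on 199 and 74; the successive quotients are the partial quotients a_0, a_1, ... (each step inverts the fractional part left over by the previous one):
  199 = 2*74 + 51, so a_0 = 2.
  74 = 1*51 + 23, so a_1 = 1.
  51 = 2*23 + 5, so a_2 = 2.
  23 = 4*5 + 3, so a_3 = 4.
  5 = 1*3 + 2, so a_4 = 1.
  3 = 1*2 + 1, so a_5 = 1.
  2 = 2*1 + 0, so a_6 = 2.
The remainder reaches 0 after 7 divisions, so the expansion has 7 partial quotients, read off in order.

[2; 1, 2, 4, 1, 1, 2]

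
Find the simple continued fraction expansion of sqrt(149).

Write x_i = (sqrt(149) + m_i)/d_i with (m_0, d_0) = (0, 1). a_0 = floor(sqrt(149)) = 12, since 12^2 = 144 <= 149 < 169 = 13^2.
Iterate m_{i+1} = d_i*a_i - m_i, d_{i+1} = (149 - m_{i+1}^2)/d_i, a_{i+1} = floor((a_0 + m_{i+1})/d_{i+1}):
  m_1 = 1*12 - 0 = 12, d_1 = (149 - 12^2)/1 = 5/1 = 5, a_1 = floor((12 + 12)/5) = 4.
  m_2 = 5*4 - 12 = 8, d_2 = (149 - 8^2)/5 = 85/5 = 17, a_2 = floor((12 + 8)/17) = 1.
  m_3 = 17*1 - 8 = 9, d_3 = (149 - 9^2)/17 = 68/17 = 4, a_3 = floor((12 + 9)/4) = 5.
  m_4 = 4*5 - 9 = 11, d_4 = (149 - 11^2)/4 = 28/4 = 7, a_4 = floor((12 + 11)/7) = 3.
  m_5 = 7*3 - 11 = 10, d_5 = (149 - 10^2)/7 = 49/7 = 7, a_5 = floor((12 + 10)/7) = 3.
  m_6 = 7*3 - 10 = 11, d_6 = (149 - 11^2)/7 = 28/7 = 4, a_6 = floor((12 + 11)/4) = 5.
  m_7 = 4*5 - 11 = 9, d_7 = (149 - 9^2)/4 = 68/4 = 17, a_7 = floor((12 + 9)/17) = 1.
  m_8 = 17*1 - 9 = 8, d_8 = (149 - 8^2)/17 = 85/17 = 5, a_8 = floor((12 + 8)/5) = 4.
  m_9 = 5*4 - 8 = 12, d_9 = (149 - 12^2)/5 = 5/5 = 1, a_9 = floor((12 + 12)/1) = 24.
  m_10 = 1*24 - 12 = 12, d_10 = (149 - 12^2)/1 = 5/1 = 5: (m_10, d_10) = (m_1, d_1) = (12, 5), so from here the quotients repeat a_1, ..., a_9; the period length is 9.
Hence the expansion of sqrt(149) is a_0 = 12 followed by the repeating block 4, 1, 5, 3, 3, 5, 1, 4, 24 (period 9).

[12; (4, 1, 5, 3, 3, 5, 1, 4, 24)]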